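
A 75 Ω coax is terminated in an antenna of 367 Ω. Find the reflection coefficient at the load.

Γ = 0.661

Γ = (Z_L − Z_0)/(Z_L + Z_0) = (367 − 75)/(367 + 75) = 292/442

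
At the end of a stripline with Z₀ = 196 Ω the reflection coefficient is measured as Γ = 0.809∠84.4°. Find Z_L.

Z_L ≈ 45.3 + j211 Ω

Z_L = Z_0·(1 + Γ)/(1 − Γ) = 196·(1.08 + j0.805)/(0.921 − j0.805)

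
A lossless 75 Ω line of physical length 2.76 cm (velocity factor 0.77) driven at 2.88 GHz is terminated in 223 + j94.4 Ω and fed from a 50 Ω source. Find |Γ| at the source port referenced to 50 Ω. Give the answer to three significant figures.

λ = v/f = 0.77·c / 2.88 GHz = 0.0802 m
βl = 2π·l/λ = 2π × 0.344 = 124°
tan(βl) = -1.49
Z_in = Z_0·(Z_L + jZ_0·tanβl)/(Z_0 + jZ_L·tanβl) = 25.7 + j33.6 Ω
Γ_s = (Z_in − Z_s)/(Z_in + Z_s) = (-24.3 + j33.6)/(75.7 + j33.6), |Γ_s| = 0.5

|Γ| ≈ 0.5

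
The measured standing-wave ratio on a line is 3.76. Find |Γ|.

|Γ| ≈ 0.58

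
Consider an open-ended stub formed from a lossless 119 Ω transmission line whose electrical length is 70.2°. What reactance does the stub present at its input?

tan(βl) = 2.78
For an open-ended stub, Z_in = −jZ_0·cot(βl) = −jZ_0/tan(βl)

X_in ≈ -42.8 Ω (capacitive)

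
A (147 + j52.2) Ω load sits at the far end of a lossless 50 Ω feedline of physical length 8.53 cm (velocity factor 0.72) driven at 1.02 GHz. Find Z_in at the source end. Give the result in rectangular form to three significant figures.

λ = v/f = 0.72·c / 1.02 GHz = 0.212 m
βl = 2π·l/λ = 2π × 0.403 = 145°
tan(βl) = tan(145°) = -0.7
Z_in = Z_0·(Z_L + jZ_0·tanβl)/(Z_0 + jZ_L·tanβl)
     = 50·(147 + j17.2)/(86.5 − j103)

Z_in ≈ 30.3 + j46 Ω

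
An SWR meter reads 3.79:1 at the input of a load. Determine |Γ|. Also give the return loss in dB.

|Γ| = (S − 1)/(S + 1) = (3.79 − 1)/(3.79 + 1) = 2.79/4.79
RL = −20·log₁₀|Γ| = −20·log₁₀(0.582)

|Γ| ≈ 0.582; return loss ≈ 4.69 dB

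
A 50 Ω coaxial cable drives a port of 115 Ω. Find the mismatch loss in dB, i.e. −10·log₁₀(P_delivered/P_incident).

mismatch loss ≈ 0.732 dB

Γ = (115 − 50)/(115 + 50) = 0.394
|Γ|² = 0.155, so P_del/P_inc = 1 − |Γ|² = 0.845
ML = −10·log₁₀(1 − |Γ|²)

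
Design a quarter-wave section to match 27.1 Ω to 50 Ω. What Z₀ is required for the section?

Z_qwt ≈ 36.8 Ω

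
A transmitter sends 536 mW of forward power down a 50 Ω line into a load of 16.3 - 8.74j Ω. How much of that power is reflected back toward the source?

|Γ| = |(-33.7 − j8.74)/(66.3 − j8.74)| = 0.521
|Γ|² = 0.271
P_refl = |Γ|²·P_inc = 145 mW, P_del = (1 − |Γ|²)·P_inc = 391 mW

P_reflected ≈ 145 mW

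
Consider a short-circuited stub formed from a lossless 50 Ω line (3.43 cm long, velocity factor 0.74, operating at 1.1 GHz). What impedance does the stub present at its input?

Z_in ≈ +j90.9 Ω

λ = v/f = 0.74·c / 1.1 GHz = 0.202 m
βl = 2π·l/λ = 2π × 0.17 = 61.2°
tan(βl) = 1.82
For a short-circuited stub, Z_in = jZ_0·tan(βl)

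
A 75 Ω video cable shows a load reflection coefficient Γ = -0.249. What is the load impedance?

Z_L ≈ 45.1 Ω

Z_L = Z_0·(1 + Γ)/(1 − Γ) = 75·(0.751)/(1.25)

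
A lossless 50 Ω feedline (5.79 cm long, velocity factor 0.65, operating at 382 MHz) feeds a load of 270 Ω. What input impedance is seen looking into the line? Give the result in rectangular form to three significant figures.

Z_in ≈ 20.7 − j53.4 Ω

λ = v/f = 0.65·c / 382 MHz = 0.51 m
βl = 2π·l/λ = 2π × 0.113 = 40.8°
tan(βl) = tan(40.8°) = 0.864
Z_in = Z_0·(Z_L + jZ_0·tanβl)/(Z_0 + jZ_L·tanβl)
     = 50·(270 + j43.2)/(50 + j233)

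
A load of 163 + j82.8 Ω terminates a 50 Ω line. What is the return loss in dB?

RL ≈ 4.25 dB

Γ = (113 + j82.8)/(213 + j82.8), |Γ| = 0.613
RL = −20·log₁₀|Γ| = −20·log₁₀(0.613)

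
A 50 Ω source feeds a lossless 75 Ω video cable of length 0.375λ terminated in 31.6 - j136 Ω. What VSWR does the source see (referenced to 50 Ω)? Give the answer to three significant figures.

βl = 2π × 0.375 = 135°
tan(βl) = -1
Z_in = Z_0·(Z_L + jZ_0·tanβl)/(Z_0 + jZ_L·tanβl) = 75.3 + j220 Ω
Γ_s = (Z_in − Z_s)/(Z_in + Z_s) = (25.3 + j220)/(125 + j220), |Γ_s| = 0.875
VSWR = (1 + |Γ_s|)/(1 − |Γ_s|)

VSWR ≈ 15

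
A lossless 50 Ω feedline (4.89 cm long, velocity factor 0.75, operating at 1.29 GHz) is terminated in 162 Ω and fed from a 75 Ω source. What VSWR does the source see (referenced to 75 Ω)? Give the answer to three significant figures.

λ = v/f = 0.75·c / 1.29 GHz = 0.174 m
βl = 2π·l/λ = 2π × 0.28 = 101°
tan(βl) = -5.18
Z_in = Z_0·(Z_L + jZ_0·tanβl)/(Z_0 + jZ_L·tanβl) = 16 + j8.7 Ω
Γ_s = (Z_in − Z_s)/(Z_in + Z_s) = (-59 + j8.7)/(91 + j8.7), |Γ_s| = 0.653
VSWR = (1 + |Γ_s|)/(1 − |Γ_s|)

VSWR ≈ 4.77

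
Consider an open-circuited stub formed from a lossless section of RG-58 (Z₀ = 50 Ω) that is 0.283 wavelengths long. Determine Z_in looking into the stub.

Z_in ≈ +j10.5 Ω

βl = 2π × 0.283 = 102°
tan(βl) = -4.75
For an open-circuited stub, Z_in = −jZ_0·cot(βl) = −jZ_0/tan(βl)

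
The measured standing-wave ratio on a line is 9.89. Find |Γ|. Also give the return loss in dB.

|Γ| ≈ 0.816; return loss ≈ 1.76 dB

|Γ| = (S − 1)/(S + 1) = (9.89 − 1)/(9.89 + 1) = 8.89/10.9
RL = −20·log₁₀|Γ| = −20·log₁₀(0.816)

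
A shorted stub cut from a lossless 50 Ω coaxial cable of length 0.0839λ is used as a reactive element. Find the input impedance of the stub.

Z_in ≈ +j29.1 Ω

βl = 2π × 0.0839 = 30.2°
tan(βl) = 0.582
For a shorted stub, Z_in = jZ_0·tan(βl)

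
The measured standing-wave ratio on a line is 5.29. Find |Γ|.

|Γ| ≈ 0.682

|Γ| = (S − 1)/(S + 1) = (5.29 − 1)/(5.29 + 1) = 4.29/6.29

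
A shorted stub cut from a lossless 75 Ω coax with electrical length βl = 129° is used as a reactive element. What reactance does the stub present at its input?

X_in ≈ -92.6 Ω (capacitive)

tan(βl) = -1.23
For a shorted stub, Z_in = jZ_0·tan(βl)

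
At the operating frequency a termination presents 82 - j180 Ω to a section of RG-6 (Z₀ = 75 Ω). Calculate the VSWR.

VSWR ≈ 7.14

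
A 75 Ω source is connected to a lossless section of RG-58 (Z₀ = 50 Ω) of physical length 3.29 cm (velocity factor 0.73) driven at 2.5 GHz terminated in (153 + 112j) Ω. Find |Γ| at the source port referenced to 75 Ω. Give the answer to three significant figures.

λ = v/f = 0.73·c / 2.5 GHz = 0.0876 m
βl = 2π·l/λ = 2π × 0.376 = 135°
tan(βl) = -0.993
Z_in = Z_0·(Z_L + jZ_0·tanβl)/(Z_0 + jZ_L·tanβl) = 15.5 + j33.9 Ω
Γ_s = (Z_in − Z_s)/(Z_in + Z_s) = (-59.5 + j33.9)/(90.5 + j33.9), |Γ_s| = 0.709

|Γ| ≈ 0.709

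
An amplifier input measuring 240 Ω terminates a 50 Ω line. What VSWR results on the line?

VSWR ≈ 4.8

Γ = (240 − 50)/(240 + 50) = 0.655
VSWR = (1 + 0.655)/(1 − 0.655)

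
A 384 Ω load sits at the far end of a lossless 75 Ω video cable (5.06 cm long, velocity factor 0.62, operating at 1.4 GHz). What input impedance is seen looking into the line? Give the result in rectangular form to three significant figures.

λ = v/f = 0.62·c / 1.4 GHz = 0.133 m
βl = 2π·l/λ = 2π × 0.381 = 137°
tan(βl) = tan(137°) = -0.929
Z_in = Z_0·(Z_L + jZ_0·tanβl)/(Z_0 + jZ_L·tanβl)
     = 75·(384 − j69.7)/(75 − j357)

Z_in ≈ 30.3 + j74.4 Ω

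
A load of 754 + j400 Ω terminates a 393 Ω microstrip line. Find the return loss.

Γ = (361 + j400)/(1147 + j400), |Γ| = 0.444
RL = −20·log₁₀|Γ| = −20·log₁₀(0.444)

RL ≈ 7.06 dB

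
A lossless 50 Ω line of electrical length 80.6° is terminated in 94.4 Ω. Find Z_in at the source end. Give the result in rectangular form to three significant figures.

Z_in ≈ 27 − j5.91 Ω

tan(βl) = tan(80.6°) = 6.04
Z_in = Z_0·(Z_L + jZ_0·tanβl)/(Z_0 + jZ_L·tanβl)
     = 50·(94.4 + j302)/(50 + j570)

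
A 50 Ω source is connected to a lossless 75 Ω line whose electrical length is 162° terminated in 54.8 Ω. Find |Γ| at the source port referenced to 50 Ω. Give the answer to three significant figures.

|Γ| ≈ 0.121

tan(βl) = -0.325
Z_in = Z_0·(Z_L + jZ_0·tanβl)/(Z_0 + jZ_L·tanβl) = 57.4 − j10.8 Ω
Γ_s = (Z_in − Z_s)/(Z_in + Z_s) = (7.35 − j10.8)/(107 − j10.8), |Γ_s| = 0.121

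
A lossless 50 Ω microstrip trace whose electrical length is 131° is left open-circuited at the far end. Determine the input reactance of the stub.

X_in ≈ 43.5 Ω (inductive)

tan(βl) = -1.15
For an open-circuited stub, Z_in = −jZ_0·cot(βl) = −jZ_0/tan(βl)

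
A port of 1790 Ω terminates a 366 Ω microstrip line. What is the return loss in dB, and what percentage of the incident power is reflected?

RL ≈ 3.6 dB; 43.6% of incident power reflected

Γ = (1790 − 366)/(1790 + 366) = 0.66
RL = −20·log₁₀(0.66) = 3.6 dB
P_refl/P_inc = |Γ|² = 0.436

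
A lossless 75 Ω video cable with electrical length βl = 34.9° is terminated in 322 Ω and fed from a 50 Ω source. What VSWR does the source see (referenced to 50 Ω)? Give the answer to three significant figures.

VSWR ≈ 5.3

tan(βl) = 0.698
Z_in = Z_0·(Z_L + jZ_0·tanβl)/(Z_0 + jZ_L·tanβl) = 48 − j91.5 Ω
Γ_s = (Z_in − Z_s)/(Z_in + Z_s) = (-1.99 − j91.5)/(98 − j91.5), |Γ_s| = 0.682
VSWR = (1 + |Γ_s|)/(1 − |Γ_s|)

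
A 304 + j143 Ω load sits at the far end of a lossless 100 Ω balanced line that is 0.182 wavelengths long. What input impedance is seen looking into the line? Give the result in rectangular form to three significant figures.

βl = 2π × 0.182 = 65.5°
tan(βl) = tan(65.5°) = 2.2
Z_in = Z_0·(Z_L + jZ_0·tanβl)/(Z_0 + jZ_L·tanβl)
     = 100·(304 + j363)/(-214 + j668)

Z_in ≈ 36 − j57.1 Ω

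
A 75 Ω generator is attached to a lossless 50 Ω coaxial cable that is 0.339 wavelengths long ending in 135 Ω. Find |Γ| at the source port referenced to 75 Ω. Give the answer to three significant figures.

βl = 2π × 0.339 = 122°
tan(βl) = -1.6
Z_in = Z_0·(Z_L + jZ_0·tanβl)/(Z_0 + jZ_L·tanβl) = 24.5 + j25.6 Ω
Γ_s = (Z_in − Z_s)/(Z_in + Z_s) = (-50.5 + j25.6)/(99.5 + j25.6), |Γ_s| = 0.552

|Γ| ≈ 0.552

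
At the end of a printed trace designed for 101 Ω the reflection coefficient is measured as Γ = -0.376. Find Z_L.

Z_L = Z_0·(1 + Γ)/(1 − Γ) = 101·(0.624)/(1.38)

Z_L ≈ 45.8 Ω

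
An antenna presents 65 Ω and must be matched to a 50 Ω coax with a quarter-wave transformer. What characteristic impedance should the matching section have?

Z_qwt = √(Z_0·R_L) = √(50 × 65) = √3250

Z_qwt ≈ 57 Ω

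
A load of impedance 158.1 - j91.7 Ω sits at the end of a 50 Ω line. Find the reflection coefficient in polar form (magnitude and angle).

Γ ≈ 0.623 ∠ -16.5°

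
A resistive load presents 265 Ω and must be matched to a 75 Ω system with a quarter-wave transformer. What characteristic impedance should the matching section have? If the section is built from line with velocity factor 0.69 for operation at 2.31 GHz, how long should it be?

Z_qwt ≈ 141 Ω; length ≈ 2.24 cm

Z_qwt = √(Z_0·R_L) = √(75 × 265) = √19880
λ = 0.69·c/f = 0.0896 m, so l = λ/4 = 0.0224 m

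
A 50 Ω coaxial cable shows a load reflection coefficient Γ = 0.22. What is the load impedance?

Z_L = Z_0·(1 + Γ)/(1 − Γ) = 50·(1.22)/(0.78)

Z_L ≈ 78.2 Ω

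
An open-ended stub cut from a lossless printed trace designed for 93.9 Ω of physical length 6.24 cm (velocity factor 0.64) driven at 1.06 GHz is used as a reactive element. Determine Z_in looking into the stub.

Z_in ≈ +j63.4 Ω

λ = v/f = 0.64·c / 1.06 GHz = 0.181 m
βl = 2π·l/λ = 2π × 0.345 = 124°
tan(βl) = -1.48
For an open-ended stub, Z_in = −jZ_0·cot(βl) = −jZ_0/tan(βl)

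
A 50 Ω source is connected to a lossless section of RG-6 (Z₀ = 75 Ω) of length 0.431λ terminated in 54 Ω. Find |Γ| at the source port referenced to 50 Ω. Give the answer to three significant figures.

|Γ| ≈ 0.159

βl = 2π × 0.431 = 155°
tan(βl) = -0.463
Z_in = Z_0·(Z_L + jZ_0·tanβl)/(Z_0 + jZ_L·tanβl) = 59 − j15 Ω
Γ_s = (Z_in − Z_s)/(Z_in + Z_s) = (9.02 − j15)/(109 − j15), |Γ_s| = 0.159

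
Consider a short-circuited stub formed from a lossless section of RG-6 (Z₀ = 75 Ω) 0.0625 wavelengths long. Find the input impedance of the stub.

Z_in ≈ +j31.1 Ω

βl = 2π × 0.0625 = 22.5°
tan(βl) = 0.414
For a short-circuited stub, Z_in = jZ_0·tan(βl)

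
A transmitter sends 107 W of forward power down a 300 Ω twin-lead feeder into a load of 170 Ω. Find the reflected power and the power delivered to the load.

Γ = (170 − 300)/(170 + 300) = -0.277
|Γ|² = 0.0765
P_refl = |Γ|²·P_inc = 8.19 W, P_del = (1 − |Γ|²)·P_inc = 98.8 W

P_reflected ≈ 8.19 W; P_delivered ≈ 98.8 W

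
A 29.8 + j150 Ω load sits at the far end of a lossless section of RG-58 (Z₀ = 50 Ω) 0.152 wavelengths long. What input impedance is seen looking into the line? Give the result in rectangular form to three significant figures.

Z_in ≈ 7.97 − j66 Ω

βl = 2π × 0.152 = 54.7°
tan(βl) = tan(54.7°) = 1.41
Z_in = Z_0·(Z_L + jZ_0·tanβl)/(Z_0 + jZ_L·tanβl)
     = 50·(29.8 + j221)/(-162 + j42.1)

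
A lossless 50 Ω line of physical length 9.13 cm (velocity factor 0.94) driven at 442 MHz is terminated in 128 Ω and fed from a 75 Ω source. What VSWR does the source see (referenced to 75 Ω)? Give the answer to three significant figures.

VSWR ≈ 3.08

λ = v/f = 0.94·c / 442 MHz = 0.638 m
βl = 2π·l/λ = 2π × 0.143 = 51.5°
tan(βl) = 1.26
Z_in = Z_0·(Z_L + jZ_0·tanβl)/(Z_0 + jZ_L·tanβl) = 29.1 − j30.7 Ω
Γ_s = (Z_in − Z_s)/(Z_in + Z_s) = (-45.9 − j30.7)/(104 − j30.7), |Γ_s| = 0.509
VSWR = (1 + |Γ_s|)/(1 − |Γ_s|)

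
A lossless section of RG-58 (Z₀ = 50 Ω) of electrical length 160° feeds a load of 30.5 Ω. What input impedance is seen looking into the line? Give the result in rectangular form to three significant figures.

Z_in ≈ 32.9 − j10.9 Ω

tan(βl) = tan(160°) = -0.364
Z_in = Z_0·(Z_L + jZ_0·tanβl)/(Z_0 + jZ_L·tanβl)
     = 50·(30.5 − j18.2)/(50 − j11.1)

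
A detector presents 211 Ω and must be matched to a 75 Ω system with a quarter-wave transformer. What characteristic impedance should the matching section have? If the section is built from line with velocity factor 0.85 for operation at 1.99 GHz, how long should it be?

Z_qwt ≈ 126 Ω; length ≈ 3.2 cm

Z_qwt = √(Z_0·R_L) = √(75 × 211) = √15820
λ = 0.85·c/f = 0.128 m, so l = λ/4 = 0.032 m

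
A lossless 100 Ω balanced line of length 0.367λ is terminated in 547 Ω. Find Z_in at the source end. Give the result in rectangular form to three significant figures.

Z_in ≈ 32.3 + j85.1 Ω

βl = 2π × 0.367 = 132°
tan(βl) = tan(132°) = -1.11
Z_in = Z_0·(Z_L + jZ_0·tanβl)/(Z_0 + jZ_L·tanβl)
     = 100·(547 − j111)/(100 − j605)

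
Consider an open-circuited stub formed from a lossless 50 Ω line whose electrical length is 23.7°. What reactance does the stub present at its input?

tan(βl) = 0.439
For an open-circuited stub, Z_in = −jZ_0·cot(βl) = −jZ_0/tan(βl)

X_in ≈ -114 Ω (capacitive)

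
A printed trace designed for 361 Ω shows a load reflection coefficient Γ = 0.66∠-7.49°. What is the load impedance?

Z_L = Z_0·(1 + Γ)/(1 − Γ) = 361·(1.65 − j0.086)/(0.346 + j0.086)

Z_L ≈ 1610 − j490 Ω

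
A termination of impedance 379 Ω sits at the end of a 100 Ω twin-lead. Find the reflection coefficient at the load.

Γ = (Z_L − Z_0)/(Z_L + Z_0) = (379 − 100)/(379 + 100) = 279/479

Γ = 0.582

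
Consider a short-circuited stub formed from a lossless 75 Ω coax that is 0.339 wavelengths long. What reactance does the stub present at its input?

X_in ≈ -120 Ω (capacitive)

βl = 2π × 0.339 = 122°
tan(βl) = -1.6
For a short-circuited stub, Z_in = jZ_0·tan(βl)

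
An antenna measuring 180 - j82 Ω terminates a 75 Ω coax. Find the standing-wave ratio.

VSWR ≈ 2.98

Γ = (Z_L − Z_0)/(Z_L + Z_0) = (105 − j82)/(255 − j82)
|Γ| = 133/268 = 0.497
VSWR = (1 + |Γ|)/(1 − |Γ|) = 1.5/0.503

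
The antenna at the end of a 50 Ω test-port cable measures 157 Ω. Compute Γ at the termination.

Γ = (Z_L − Z_0)/(Z_L + Z_0) = (157 − 50)/(157 + 50) = 107/207

Γ = 0.517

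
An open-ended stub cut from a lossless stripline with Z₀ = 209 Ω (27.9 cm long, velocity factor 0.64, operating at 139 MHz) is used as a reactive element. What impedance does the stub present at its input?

Z_in ≈ −j65 Ω

λ = v/f = 0.64·c / 139 MHz = 1.38 m
βl = 2π·l/λ = 2π × 0.202 = 72.7°
tan(βl) = 3.21
For an open-ended stub, Z_in = −jZ_0·cot(βl) = −jZ_0/tan(βl)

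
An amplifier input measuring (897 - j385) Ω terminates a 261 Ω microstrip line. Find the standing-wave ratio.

Γ = (Z_L − Z_0)/(Z_L + Z_0) = (636 − j385)/(1158 − j385)
|Γ| = 743/1220 = 0.609
VSWR = (1 + |Γ|)/(1 − |Γ|) = 1.61/0.391

VSWR ≈ 4.12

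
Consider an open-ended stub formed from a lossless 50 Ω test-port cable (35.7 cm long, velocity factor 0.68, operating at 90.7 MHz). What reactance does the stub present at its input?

X_in ≈ -32.3 Ω (capacitive)

λ = v/f = 0.68·c / 90.7 MHz = 2.25 m
βl = 2π·l/λ = 2π × 0.159 = 57.1°
tan(βl) = 1.55
For an open-ended stub, Z_in = −jZ_0·cot(βl) = −jZ_0/tan(βl)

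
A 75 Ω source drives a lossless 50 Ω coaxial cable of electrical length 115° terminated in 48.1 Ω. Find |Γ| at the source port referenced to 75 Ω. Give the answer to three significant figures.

|Γ| ≈ 0.189

tan(βl) = -2.14
Z_in = Z_0·(Z_L + jZ_0·tanβl)/(Z_0 + jZ_L·tanβl) = 51.2 − j1.52 Ω
Γ_s = (Z_in − Z_s)/(Z_in + Z_s) = (-23.8 − j1.52)/(126 − j1.52), |Γ_s| = 0.189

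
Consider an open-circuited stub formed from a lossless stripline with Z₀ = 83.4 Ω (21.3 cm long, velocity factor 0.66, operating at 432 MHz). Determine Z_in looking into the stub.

λ = v/f = 0.66·c / 432 MHz = 0.458 m
βl = 2π·l/λ = 2π × 0.465 = 167°
tan(βl) = -0.225
For an open-circuited stub, Z_in = −jZ_0·cot(βl) = −jZ_0/tan(βl)

Z_in ≈ +j370 Ω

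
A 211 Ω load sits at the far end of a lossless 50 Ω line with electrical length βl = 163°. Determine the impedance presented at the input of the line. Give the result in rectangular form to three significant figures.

Z_in ≈ 86.6 + j96.4 Ω

tan(βl) = tan(163°) = -0.306
Z_in = Z_0·(Z_L + jZ_0·tanβl)/(Z_0 + jZ_L·tanβl)
     = 50·(211 − j15.3)/(50 − j64.5)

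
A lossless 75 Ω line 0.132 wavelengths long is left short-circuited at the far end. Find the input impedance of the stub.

Z_in ≈ +j81.9 Ω

βl = 2π × 0.132 = 47.5°
tan(βl) = 1.09
For a short-circuited stub, Z_in = jZ_0·tan(βl)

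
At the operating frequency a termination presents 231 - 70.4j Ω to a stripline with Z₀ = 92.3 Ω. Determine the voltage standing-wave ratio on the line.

VSWR ≈ 2.77

Γ = (Z_L − Z_0)/(Z_L + Z_0) = (138.7 − j70.4)/(323.3 − j70.4)
|Γ| = 156/331 = 0.47
VSWR = (1 + |Γ|)/(1 − |Γ|) = 1.47/0.53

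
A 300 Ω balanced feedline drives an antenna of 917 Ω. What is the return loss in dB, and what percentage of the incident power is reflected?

RL ≈ 5.9 dB; 25.7% of incident power reflected

Γ = (917 − 300)/(917 + 300) = 0.507
RL = −20·log₁₀(0.507) = 5.9 dB
P_refl/P_inc = |Γ|² = 0.257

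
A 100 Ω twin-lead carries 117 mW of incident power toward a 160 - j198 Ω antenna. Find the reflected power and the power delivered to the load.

|Γ| = |(60 − j198)/(260 − j198)| = 0.633
|Γ|² = 0.401
P_refl = |Γ|²·P_inc = 46.9 mW, P_del = (1 − |Γ|²)·P_inc = 70.1 mW

P_reflected ≈ 46.9 mW; P_delivered ≈ 70.1 mW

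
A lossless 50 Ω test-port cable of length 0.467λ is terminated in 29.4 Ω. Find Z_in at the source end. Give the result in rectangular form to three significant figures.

Z_in ≈ 30.2 − j6.78 Ω

βl = 2π × 0.467 = 168°
tan(βl) = tan(168°) = -0.21
Z_in = Z_0·(Z_L + jZ_0·tanβl)/(Z_0 + jZ_L·tanβl)
     = 50·(29.4 − j10.5)/(50 − j6.18)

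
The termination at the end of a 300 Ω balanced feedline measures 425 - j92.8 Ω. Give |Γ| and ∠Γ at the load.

Γ ≈ 0.213 ∠ -29.3°

Γ = (Z_L − Z_0)/(Z_L + Z_0) = (125 − j92.8)/(725 − j92.8)
|Γ| = 156/731 = 0.213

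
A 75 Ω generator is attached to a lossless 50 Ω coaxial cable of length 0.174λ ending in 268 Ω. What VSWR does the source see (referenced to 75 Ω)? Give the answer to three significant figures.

βl = 2π × 0.174 = 62.6°
tan(βl) = 1.93
Z_in = Z_0·(Z_L + jZ_0·tanβl)/(Z_0 + jZ_L·tanβl) = 11.7 − j24.7 Ω
Γ_s = (Z_in − Z_s)/(Z_in + Z_s) = (-63.3 − j24.7)/(86.7 − j24.7), |Γ_s| = 0.753
VSWR = (1 + |Γ_s|)/(1 − |Γ_s|)

VSWR ≈ 7.11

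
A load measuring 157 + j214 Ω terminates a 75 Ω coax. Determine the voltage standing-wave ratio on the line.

VSWR ≈ 6.3

Γ = (Z_L − Z_0)/(Z_L + Z_0) = (82 + j214)/(232 + j214)
|Γ| = 229/316 = 0.726
VSWR = (1 + |Γ|)/(1 − |Γ|) = 1.73/0.274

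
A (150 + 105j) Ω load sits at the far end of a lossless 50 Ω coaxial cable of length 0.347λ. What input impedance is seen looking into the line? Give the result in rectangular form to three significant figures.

βl = 2π × 0.347 = 125°
tan(βl) = tan(125°) = -1.43
Z_in = Z_0·(Z_L + jZ_0·tanβl)/(Z_0 + jZ_L·tanβl)
     = 50·(150 + j33.4)/(200 − j215)

Z_in ≈ 13.3 + j22.5 Ω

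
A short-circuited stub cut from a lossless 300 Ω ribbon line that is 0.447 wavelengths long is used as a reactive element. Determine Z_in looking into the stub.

βl = 2π × 0.447 = 161°
tan(βl) = -0.346
For a short-circuited stub, Z_in = jZ_0·tan(βl)

Z_in ≈ −j104 Ω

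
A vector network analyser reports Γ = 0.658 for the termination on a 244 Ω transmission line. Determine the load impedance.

Z_L = Z_0·(1 + Γ)/(1 − Γ) = 244·(1.66)/(0.342)

Z_L ≈ 1180 Ω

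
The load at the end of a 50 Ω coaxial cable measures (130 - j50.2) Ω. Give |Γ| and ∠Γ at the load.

Γ ≈ 0.505 ∠ -16.5°

Γ = (Z_L − Z_0)/(Z_L + Z_0) = (80 − j50.2)/(180 − j50.2)
|Γ| = 94.4/187 = 0.505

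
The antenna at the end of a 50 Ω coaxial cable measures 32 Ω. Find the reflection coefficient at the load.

Γ = -0.22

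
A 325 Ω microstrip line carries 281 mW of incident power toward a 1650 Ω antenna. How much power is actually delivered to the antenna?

Γ = (1650 − 325)/(1650 + 325) = 0.671
|Γ|² = 0.45
P_refl = |Γ|²·P_inc = 126 mW, P_del = (1 − |Γ|²)·P_inc = 155 mW

P_delivered ≈ 155 mW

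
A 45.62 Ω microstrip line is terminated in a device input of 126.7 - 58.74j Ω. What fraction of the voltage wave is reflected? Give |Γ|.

Γ = (Z_L − Z_0)/(Z_L + Z_0) = (81.08 − j58.74)/(172.3 − j58.74)
|Γ| = 100/182

|Γ| ≈ 0.55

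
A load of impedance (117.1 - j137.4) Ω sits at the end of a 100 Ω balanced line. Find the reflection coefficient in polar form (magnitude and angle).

Γ ≈ 0.539 ∠ -50.6°

Γ = (Z_L − Z_0)/(Z_L + Z_0) = (17.1 − j137.4)/(217.1 − j137.4)
|Γ| = 138/257 = 0.539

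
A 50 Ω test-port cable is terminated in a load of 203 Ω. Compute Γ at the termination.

Γ = (Z_L − Z_0)/(Z_L + Z_0) = (203 − 50)/(203 + 50) = 153/253

Γ = 0.605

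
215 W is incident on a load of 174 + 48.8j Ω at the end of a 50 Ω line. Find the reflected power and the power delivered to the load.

P_reflected ≈ 72.6 W; P_delivered ≈ 142 W

|Γ| = |(124 + j48.8)/(224 + j48.8)| = 0.581
|Γ|² = 0.338
P_refl = |Γ|²·P_inc = 72.6 W, P_del = (1 − |Γ|²)·P_inc = 142 W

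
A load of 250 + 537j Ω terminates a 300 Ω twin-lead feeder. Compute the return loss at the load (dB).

Γ = (-50 + j537)/(550 + j537), |Γ| = 0.702
RL = −20·log₁₀|Γ| = −20·log₁₀(0.702)

RL ≈ 3.08 dB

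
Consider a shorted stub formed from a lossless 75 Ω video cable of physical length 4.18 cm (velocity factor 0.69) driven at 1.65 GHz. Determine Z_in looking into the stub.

λ = v/f = 0.69·c / 1.65 GHz = 0.125 m
βl = 2π·l/λ = 2π × 0.333 = 120°
tan(βl) = -1.74
For a shorted stub, Z_in = jZ_0·tan(βl)

Z_in ≈ −j130 Ω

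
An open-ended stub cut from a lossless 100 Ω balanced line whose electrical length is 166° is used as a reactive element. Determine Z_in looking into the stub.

Z_in ≈ +j401 Ω

tan(βl) = -0.249
For an open-ended stub, Z_in = −jZ_0·cot(βl) = −jZ_0/tan(βl)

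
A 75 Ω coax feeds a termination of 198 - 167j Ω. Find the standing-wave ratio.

VSWR ≈ 4.68

Γ = (Z_L − Z_0)/(Z_L + Z_0) = (123 − j167)/(273 − j167)
|Γ| = 207/320 = 0.648
VSWR = (1 + |Γ|)/(1 − |Γ|) = 1.65/0.352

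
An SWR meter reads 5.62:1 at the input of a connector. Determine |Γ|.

|Γ| ≈ 0.698

|Γ| = (S − 1)/(S + 1) = (5.62 − 1)/(5.62 + 1) = 4.62/6.62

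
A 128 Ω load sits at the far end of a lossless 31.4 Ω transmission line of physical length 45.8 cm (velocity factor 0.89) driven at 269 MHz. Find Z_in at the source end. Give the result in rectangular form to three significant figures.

Z_in ≈ 67.4 + j60.1 Ω

λ = v/f = 0.89·c / 269 MHz = 0.993 m
βl = 2π·l/λ = 2π × 0.461 = 166°
tan(βl) = tan(166°) = -0.247
Z_in = Z_0·(Z_L + jZ_0·tanβl)/(Z_0 + jZ_L·tanβl)
     = 31.4·(128 − j7.76)/(31.4 − j31.6)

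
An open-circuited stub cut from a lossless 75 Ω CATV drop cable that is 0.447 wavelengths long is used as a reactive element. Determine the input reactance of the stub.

X_in ≈ 217 Ω (inductive)

βl = 2π × 0.447 = 161°
tan(βl) = -0.346
For an open-circuited stub, Z_in = −jZ_0·cot(βl) = −jZ_0/tan(βl)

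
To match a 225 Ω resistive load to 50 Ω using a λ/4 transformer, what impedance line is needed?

Z_qwt = √(Z_0·R_L) = √(50 × 225) = √11250

Z_qwt ≈ 106 Ω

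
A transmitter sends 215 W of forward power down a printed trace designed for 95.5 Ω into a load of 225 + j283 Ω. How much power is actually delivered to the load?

P_delivered ≈ 101 W

|Γ| = |(129.5 + j283)/(320.5 + j283)| = 0.728
|Γ|² = 0.53
P_refl = |Γ|²·P_inc = 114 W, P_del = (1 − |Γ|²)·P_inc = 101 W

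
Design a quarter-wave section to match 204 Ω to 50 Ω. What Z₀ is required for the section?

Z_qwt ≈ 101 Ω

Z_qwt = √(Z_0·R_L) = √(50 × 204) = √10200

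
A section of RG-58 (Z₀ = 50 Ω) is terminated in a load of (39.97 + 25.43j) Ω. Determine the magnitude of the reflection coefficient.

|Γ| ≈ 0.292

Γ = (Z_L − Z_0)/(Z_L + Z_0) = (-10.03 + j25.43)/(89.97 + j25.43)
|Γ| = 27.3/93.5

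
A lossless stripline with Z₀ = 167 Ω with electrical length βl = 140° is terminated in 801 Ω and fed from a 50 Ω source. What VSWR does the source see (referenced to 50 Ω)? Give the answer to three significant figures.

tan(βl) = -0.839
Z_in = Z_0·(Z_L + jZ_0·tanβl)/(Z_0 + jZ_L·tanβl) = 79.4 + j179 Ω
Γ_s = (Z_in − Z_s)/(Z_in + Z_s) = (29.4 + j179)/(129 + j179), |Γ_s| = 0.822
VSWR = (1 + |Γ_s|)/(1 − |Γ_s|)

VSWR ≈ 10.2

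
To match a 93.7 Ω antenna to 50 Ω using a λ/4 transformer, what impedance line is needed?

Z_qwt ≈ 68.4 Ω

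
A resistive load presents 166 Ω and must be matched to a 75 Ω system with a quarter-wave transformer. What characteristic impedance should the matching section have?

Z_qwt ≈ 112 Ω

Z_qwt = √(Z_0·R_L) = √(75 × 166) = √12450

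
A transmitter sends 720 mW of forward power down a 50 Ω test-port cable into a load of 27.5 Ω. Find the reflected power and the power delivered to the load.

P_reflected ≈ 60.7 mW; P_delivered ≈ 659 mW

Γ = (27.5 − 50)/(27.5 + 50) = -0.29
|Γ|² = 0.0843
P_refl = |Γ|²·P_inc = 60.7 mW, P_del = (1 − |Γ|²)·P_inc = 659 mW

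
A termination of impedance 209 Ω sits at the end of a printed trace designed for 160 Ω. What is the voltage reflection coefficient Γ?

Γ = 0.133

Γ = (Z_L − Z_0)/(Z_L + Z_0) = (209 − 160)/(209 + 160) = 49/369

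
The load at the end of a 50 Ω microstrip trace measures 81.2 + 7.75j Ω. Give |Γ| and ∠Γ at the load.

Γ = (Z_L − Z_0)/(Z_L + Z_0) = (31.2 + j7.75)/(131.2 + j7.75)
|Γ| = 32.1/131 = 0.245

Γ ≈ 0.245 ∠ 10.6°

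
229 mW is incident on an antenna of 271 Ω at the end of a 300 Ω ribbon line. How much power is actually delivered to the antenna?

P_delivered ≈ 228 mW

Γ = (271 − 300)/(271 + 300) = -0.0508
|Γ|² = 0.00258
P_refl = |Γ|²·P_inc = 0.591 mW, P_del = (1 − |Γ|²)·P_inc = 228 mW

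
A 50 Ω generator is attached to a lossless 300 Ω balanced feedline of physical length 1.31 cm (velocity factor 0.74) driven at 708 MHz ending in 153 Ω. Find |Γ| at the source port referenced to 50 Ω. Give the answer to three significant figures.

|Γ| ≈ 0.573

λ = v/f = 0.74·c / 708 MHz = 0.314 m
βl = 2π·l/λ = 2π × 0.0418 = 15°
tan(βl) = 0.269
Z_in = Z_0·(Z_L + jZ_0·tanβl)/(Z_0 + jZ_L·tanβl) = 161 + j58.5 Ω
Γ_s = (Z_in − Z_s)/(Z_in + Z_s) = (111 + j58.5)/(211 + j58.5), |Γ_s| = 0.573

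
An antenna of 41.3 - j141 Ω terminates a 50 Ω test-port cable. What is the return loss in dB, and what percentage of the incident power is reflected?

RL ≈ 1.5 dB; 70.7% of incident power reflected

Γ = (-8.7 − j141)/(91.3 − j141), |Γ| = 0.841
RL = −20·log₁₀(0.841) = 1.5 dB
P_refl/P_inc = |Γ|² = 0.707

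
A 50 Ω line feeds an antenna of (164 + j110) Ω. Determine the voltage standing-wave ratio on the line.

Γ = (Z_L − Z_0)/(Z_L + Z_0) = (114 + j110)/(214 + j110)
|Γ| = 158/241 = 0.658
VSWR = (1 + |Γ|)/(1 − |Γ|) = 1.66/0.342

VSWR ≈ 4.85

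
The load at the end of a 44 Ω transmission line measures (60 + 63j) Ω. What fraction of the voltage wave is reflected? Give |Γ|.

Γ = (Z_L − Z_0)/(Z_L + Z_0) = (16 + j63)/(104 + j63)
|Γ| = 65/122

|Γ| ≈ 0.535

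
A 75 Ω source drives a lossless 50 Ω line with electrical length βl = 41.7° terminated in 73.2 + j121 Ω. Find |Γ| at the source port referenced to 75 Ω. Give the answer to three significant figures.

tan(βl) = 0.891
Z_in = Z_0·(Z_L + jZ_0·tanβl)/(Z_0 + jZ_L·tanβl) = 43.2 − j94.4 Ω
Γ_s = (Z_in − Z_s)/(Z_in + Z_s) = (-31.8 − j94.4)/(118 − j94.4), |Γ_s| = 0.658

|Γ| ≈ 0.658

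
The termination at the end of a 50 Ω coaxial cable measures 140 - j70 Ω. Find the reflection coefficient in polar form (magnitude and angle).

Γ = (Z_L − Z_0)/(Z_L + Z_0) = (90 − j70)/(190 − j70)
|Γ| = 114/202 = 0.563

Γ ≈ 0.563 ∠ -17.7°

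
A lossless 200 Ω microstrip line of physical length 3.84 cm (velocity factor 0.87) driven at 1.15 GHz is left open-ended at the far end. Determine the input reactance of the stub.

X_in ≈ -111 Ω (capacitive)

λ = v/f = 0.87·c / 1.15 GHz = 0.227 m
βl = 2π·l/λ = 2π × 0.169 = 60.9°
tan(βl) = 1.8
For an open-ended stub, Z_in = −jZ_0·cot(βl) = −jZ_0/tan(βl)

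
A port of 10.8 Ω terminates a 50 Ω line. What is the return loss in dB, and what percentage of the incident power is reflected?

RL ≈ 3.81 dB; 41.6% of incident power reflected

Γ = (10.8 − 50)/(10.8 + 50) = -0.645
RL = −20·log₁₀(0.645) = 3.81 dB
P_refl/P_inc = |Γ|² = 0.416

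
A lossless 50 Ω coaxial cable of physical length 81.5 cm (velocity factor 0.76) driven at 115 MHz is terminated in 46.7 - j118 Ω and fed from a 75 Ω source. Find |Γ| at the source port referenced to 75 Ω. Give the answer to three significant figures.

|Γ| ≈ 0.692

λ = v/f = 0.76·c / 115 MHz = 1.98 m
βl = 2π·l/λ = 2π × 0.411 = 148°
tan(βl) = -0.625
Z_in = Z_0·(Z_L + jZ_0·tanβl)/(Z_0 + jZ_L·tanβl) = 115 + j173 Ω
Γ_s = (Z_in − Z_s)/(Z_in + Z_s) = (39.6 + j173)/(190 + j173), |Γ_s| = 0.692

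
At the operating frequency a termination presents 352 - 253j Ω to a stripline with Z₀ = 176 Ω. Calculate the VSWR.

Γ = (Z_L − Z_0)/(Z_L + Z_0) = (176 − j253)/(528 − j253)
|Γ| = 308/585 = 0.526
VSWR = (1 + |Γ|)/(1 − |Γ|) = 1.53/0.474

VSWR ≈ 3.22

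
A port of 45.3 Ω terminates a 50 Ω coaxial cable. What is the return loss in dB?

RL ≈ 26.1 dB

Γ = (45.3 − 50)/(45.3 + 50) = -0.0493
RL = −20·log₁₀|Γ| = −20·log₁₀(0.0493)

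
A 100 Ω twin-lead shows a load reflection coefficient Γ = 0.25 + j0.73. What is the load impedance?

Z_L ≈ 36.9 + j133 Ω

Z_L = Z_0·(1 + Γ)/(1 − Γ) = 100·(1.25 + j0.73)/(0.75 − j0.73)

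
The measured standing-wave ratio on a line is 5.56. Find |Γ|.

|Γ| ≈ 0.695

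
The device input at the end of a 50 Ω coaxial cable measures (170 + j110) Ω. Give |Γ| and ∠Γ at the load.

Γ = (Z_L − Z_0)/(Z_L + Z_0) = (120 + j110)/(220 + j110)
|Γ| = 163/246 = 0.662

Γ ≈ 0.662 ∠ 15.9°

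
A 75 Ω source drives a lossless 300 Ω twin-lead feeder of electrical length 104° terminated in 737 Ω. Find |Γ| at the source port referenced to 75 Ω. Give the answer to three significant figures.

|Γ| ≈ 0.384

tan(βl) = -4.01
Z_in = Z_0·(Z_L + jZ_0·tanβl)/(Z_0 + jZ_L·tanβl) = 128 + j61.8 Ω
Γ_s = (Z_in − Z_s)/(Z_in + Z_s) = (53.4 + j61.8)/(203 + j61.8), |Γ_s| = 0.384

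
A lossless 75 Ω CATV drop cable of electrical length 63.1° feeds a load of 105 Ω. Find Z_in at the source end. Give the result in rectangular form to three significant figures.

Z_in ≈ 59.5 − j16.5 Ω

tan(βl) = tan(63.1°) = 1.97
Z_in = Z_0·(Z_L + jZ_0·tanβl)/(Z_0 + jZ_L·tanβl)
     = 75·(105 + j148)/(75 + j207)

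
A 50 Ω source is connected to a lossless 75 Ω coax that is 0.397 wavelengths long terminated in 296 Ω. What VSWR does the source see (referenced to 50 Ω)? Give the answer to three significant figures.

VSWR ≈ 4.76

βl = 2π × 0.397 = 143°
tan(βl) = -0.756
Z_in = Z_0·(Z_L + jZ_0·tanβl)/(Z_0 + jZ_L·tanβl) = 47 + j83.5 Ω
Γ_s = (Z_in − Z_s)/(Z_in + Z_s) = (-3.01 + j83.5)/(97 + j83.5), |Γ_s| = 0.653
VSWR = (1 + |Γ_s|)/(1 − |Γ_s|)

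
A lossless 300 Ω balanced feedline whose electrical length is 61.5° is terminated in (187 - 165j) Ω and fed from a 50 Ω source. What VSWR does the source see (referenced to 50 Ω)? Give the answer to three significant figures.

tan(βl) = 1.84
Z_in = Z_0·(Z_L + jZ_0·tanβl)/(Z_0 + jZ_L·tanβl) = 153 + j105 Ω
Γ_s = (Z_in − Z_s)/(Z_in + Z_s) = (103 + j105)/(203 + j105), |Γ_s| = 0.644
VSWR = (1 + |Γ_s|)/(1 − |Γ_s|)

VSWR ≈ 4.62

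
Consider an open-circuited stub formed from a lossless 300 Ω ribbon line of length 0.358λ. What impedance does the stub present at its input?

Z_in ≈ +j242 Ω

βl = 2π × 0.358 = 129°
tan(βl) = -1.24
For an open-circuited stub, Z_in = −jZ_0·cot(βl) = −jZ_0/tan(βl)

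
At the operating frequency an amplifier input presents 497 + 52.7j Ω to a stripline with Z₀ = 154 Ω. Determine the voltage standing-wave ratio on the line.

Γ = (Z_L − Z_0)/(Z_L + Z_0) = (343 + j52.7)/(651 + j52.7)
|Γ| = 347/653 = 0.531
VSWR = (1 + |Γ|)/(1 − |Γ|) = 1.53/0.469

VSWR ≈ 3.27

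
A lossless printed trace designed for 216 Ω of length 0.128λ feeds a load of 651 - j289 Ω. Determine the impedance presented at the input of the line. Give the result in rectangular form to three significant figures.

βl = 2π × 0.128 = 46.1°
tan(βl) = tan(46.1°) = 1.04
Z_in = Z_0·(Z_L + jZ_0·tanβl)/(Z_0 + jZ_L·tanβl)
     = 216·(651 − j64.7)/(516 + j676)

Z_in ≈ 87.3 − j141 Ω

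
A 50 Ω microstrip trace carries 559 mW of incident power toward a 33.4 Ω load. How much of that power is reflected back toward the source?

P_reflected ≈ 22.1 mW

Γ = (33.4 − 50)/(33.4 + 50) = -0.199
|Γ|² = 0.0396
P_refl = |Γ|²·P_inc = 22.1 mW, P_del = (1 − |Γ|²)·P_inc = 537 mW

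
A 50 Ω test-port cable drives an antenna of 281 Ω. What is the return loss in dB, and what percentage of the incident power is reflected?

Γ = (281 − 50)/(281 + 50) = 0.698
RL = −20·log₁₀(0.698) = 3.12 dB
P_refl/P_inc = |Γ|² = 0.487

RL ≈ 3.12 dB; 48.7% of incident power reflected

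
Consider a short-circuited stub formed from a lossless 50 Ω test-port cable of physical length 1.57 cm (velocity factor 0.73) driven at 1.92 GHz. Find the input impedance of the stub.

Z_in ≈ +j58.6 Ω

λ = v/f = 0.73·c / 1.92 GHz = 0.114 m
βl = 2π·l/λ = 2π × 0.138 = 49.6°
tan(βl) = 1.17
For a short-circuited stub, Z_in = jZ_0·tan(βl)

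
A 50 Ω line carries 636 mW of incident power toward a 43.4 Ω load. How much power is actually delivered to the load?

Γ = (43.4 − 50)/(43.4 + 50) = -0.0707
|Γ|² = 0.00499
P_refl = |Γ|²·P_inc = 3.18 mW, P_del = (1 − |Γ|²)·P_inc = 633 mW

P_delivered ≈ 633 mW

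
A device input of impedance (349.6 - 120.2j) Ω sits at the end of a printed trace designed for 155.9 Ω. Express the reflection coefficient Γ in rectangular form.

Γ ≈ 0.416 − j0.139

Γ = (Z_L − Z_0)/(Z_L + Z_0) = (193.7 − j120.2)/(505.5 − j120.2)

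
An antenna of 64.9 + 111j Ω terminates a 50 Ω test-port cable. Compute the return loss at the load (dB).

Γ = (14.9 + j111)/(114.9 + j111), |Γ| = 0.701
RL = −20·log₁₀|Γ| = −20·log₁₀(0.701)

RL ≈ 3.09 dB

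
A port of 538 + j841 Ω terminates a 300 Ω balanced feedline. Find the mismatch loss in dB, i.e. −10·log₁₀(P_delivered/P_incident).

Γ = (238 + j841)/(838 + j841), |Γ| = 0.736
|Γ|² = 0.542, so P_del/P_inc = 1 − |Γ|² = 0.458
ML = −10·log₁₀(1 − |Γ|²)

mismatch loss ≈ 3.39 dB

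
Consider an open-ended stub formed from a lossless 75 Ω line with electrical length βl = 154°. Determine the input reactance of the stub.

X_in ≈ 154 Ω (inductive)

tan(βl) = -0.488
For an open-ended stub, Z_in = −jZ_0·cot(βl) = −jZ_0/tan(βl)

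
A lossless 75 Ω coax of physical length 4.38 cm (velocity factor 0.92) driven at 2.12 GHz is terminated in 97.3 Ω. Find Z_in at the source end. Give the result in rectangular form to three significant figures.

λ = v/f = 0.92·c / 2.12 GHz = 0.13 m
βl = 2π·l/λ = 2π × 0.336 = 121°
tan(βl) = tan(121°) = -1.66
Z_in = Z_0·(Z_L + jZ_0·tanβl)/(Z_0 + jZ_L·tanβl)
     = 75·(97.3 − j124)/(75 − j161)

Z_in ≈ 64.8 + j15.1 Ω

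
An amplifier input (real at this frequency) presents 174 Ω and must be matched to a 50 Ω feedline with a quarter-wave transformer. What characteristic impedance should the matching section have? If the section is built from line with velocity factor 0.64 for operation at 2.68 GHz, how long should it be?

Z_qwt = √(Z_0·R_L) = √(50 × 174) = √8700
λ = 0.64·c/f = 0.0716 m, so l = λ/4 = 0.0179 m

Z_qwt ≈ 93.3 Ω; length ≈ 1.79 cm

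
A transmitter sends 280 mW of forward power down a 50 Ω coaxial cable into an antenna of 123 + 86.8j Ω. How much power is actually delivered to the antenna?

P_delivered ≈ 184 mW

|Γ| = |(73 + j86.8)/(173 + j86.8)| = 0.586
|Γ|² = 0.343
P_refl = |Γ|²·P_inc = 96.1 mW, P_del = (1 − |Γ|²)·P_inc = 184 mW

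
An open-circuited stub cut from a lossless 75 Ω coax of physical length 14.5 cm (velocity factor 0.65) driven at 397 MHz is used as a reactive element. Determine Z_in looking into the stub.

Z_in ≈ +j21.9 Ω

λ = v/f = 0.65·c / 397 MHz = 0.491 m
βl = 2π·l/λ = 2π × 0.295 = 106°
tan(βl) = -3.43
For an open-circuited stub, Z_in = −jZ_0·cot(βl) = −jZ_0/tan(βl)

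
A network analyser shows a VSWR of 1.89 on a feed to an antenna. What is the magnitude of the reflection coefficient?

|Γ| = (S − 1)/(S + 1) = (1.89 − 1)/(1.89 + 1) = 0.89/2.89

|Γ| ≈ 0.308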